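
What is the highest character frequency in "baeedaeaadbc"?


Input: baeedaeaadbc
Character counts:
  'a': 4
  'b': 2
  'c': 1
  'd': 2
  'e': 3
Maximum frequency: 4

4


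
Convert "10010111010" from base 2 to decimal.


Input: "10010111010" in base 2
Positional expansion:
  Digit '1' (value 1) x 2^10 = 1024
  Digit '0' (value 0) x 2^9 = 0
  Digit '0' (value 0) x 2^8 = 0
  Digit '1' (value 1) x 2^7 = 128
  Digit '0' (value 0) x 2^6 = 0
  Digit '1' (value 1) x 2^5 = 32
  Digit '1' (value 1) x 2^4 = 16
  Digit '1' (value 1) x 2^3 = 8
  Digit '0' (value 0) x 2^2 = 0
  Digit '1' (value 1) x 2^1 = 2
  Digit '0' (value 0) x 2^0 = 0
Sum = 1210

1210


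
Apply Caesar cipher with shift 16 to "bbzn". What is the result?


Caesar cipher: shift "bbzn" by 16
  'b' (pos 1) + 16 = pos 17 = 'r'
  'b' (pos 1) + 16 = pos 17 = 'r'
  'z' (pos 25) + 16 = pos 15 = 'p'
  'n' (pos 13) + 16 = pos 3 = 'd'
Result: rrpd

rrpd


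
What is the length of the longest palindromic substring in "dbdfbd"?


Input: "dbdfbd"
Checking substrings for palindromes:
  [0:3] "dbd" (len 3) => palindrome
Longest palindromic substring: "dbd" with length 3

3


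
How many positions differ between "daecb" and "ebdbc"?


Comparing "daecb" and "ebdbc" position by position:
  Position 0: 'd' vs 'e' => DIFFER
  Position 1: 'a' vs 'b' => DIFFER
  Position 2: 'e' vs 'd' => DIFFER
  Position 3: 'c' vs 'b' => DIFFER
  Position 4: 'b' vs 'c' => DIFFER
Positions that differ: 5

5


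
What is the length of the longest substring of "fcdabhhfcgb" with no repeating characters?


Input: "fcdabhhfcgb"
Sliding window (track last position of each char):
  Position 0 ('f'): window [0,0] length 1 -- new best
  Position 1 ('c'): window [0,1] length 2 -- new best
  Position 2 ('d'): window [0,2] length 3 -- new best
  Position 3 ('a'): window [0,3] length 4 -- new best
  Position 4 ('b'): window [0,4] length 5 -- new best
  Position 5 ('h'): window [0,5] length 6 -- new best
  Position 6 ('h'): repeat (last at 5), move window start to 6
  Position 6 ('h'): window [6,6] length 1
  Position 7 ('f'): window [6,7] length 2
  Position 8 ('c'): window [6,8] length 3
  Position 9 ('g'): window [6,9] length 4
  Position 10 ('b'): window [6,10] length 5
Longest substring with no repeats: "fcdabh" with length 6

6


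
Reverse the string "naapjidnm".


Input: naapjidnm
Reading characters right to left:
  Position 8: 'm'
  Position 7: 'n'
  Position 6: 'd'
  Position 5: 'i'
  Position 4: 'j'
  Position 3: 'p'
  Position 2: 'a'
  Position 1: 'a'
  Position 0: 'n'
Reversed: mndijpaan

mndijpaan


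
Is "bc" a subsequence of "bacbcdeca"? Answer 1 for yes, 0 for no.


Check if "bc" is a subsequence of "bacbcdeca"
Greedy scan:
  Position 0 ('b'): matches sub[0] = 'b'
  Position 1 ('a'): no match needed
  Position 2 ('c'): matches sub[1] = 'c'
  Position 3 ('b'): no match needed
  Position 4 ('c'): no match needed
  Position 5 ('d'): no match needed
  Position 6 ('e'): no match needed
  Position 7 ('c'): no match needed
  Position 8 ('a'): no match needed
All 2 characters matched => is a subsequence

1


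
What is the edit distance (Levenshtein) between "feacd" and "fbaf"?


Computing edit distance: "feacd" -> "fbaf"
DP table:
           f    b    a    f
      0    1    2    3    4
  f   1    0    1    2    3
  e   2    1    1    2    3
  a   3    2    2    1    2
  c   4    3    3    2    2
  d   5    4    4    3    3
Edit distance = dp[5][4] = 3

3


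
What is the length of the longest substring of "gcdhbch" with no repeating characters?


Input: "gcdhbch"
Sliding window (track last position of each char):
  Position 0 ('g'): window [0,0] length 1 -- new best
  Position 1 ('c'): window [0,1] length 2 -- new best
  Position 2 ('d'): window [0,2] length 3 -- new best
  Position 3 ('h'): window [0,3] length 4 -- new best
  Position 4 ('b'): window [0,4] length 5 -- new best
  Position 5 ('c'): repeat (last at 1), move window start to 2
  Position 5 ('c'): window [2,5] length 4
  Position 6 ('h'): repeat (last at 3), move window start to 4
  Position 6 ('h'): window [4,6] length 3
Longest substring with no repeats: "gcdhb" with length 5

5


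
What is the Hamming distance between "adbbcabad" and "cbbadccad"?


Comparing "adbbcabad" and "cbbadccad" position by position:
  Position 0: 'a' vs 'c' => differ
  Position 1: 'd' vs 'b' => differ
  Position 2: 'b' vs 'b' => same
  Position 3: 'b' vs 'a' => differ
  Position 4: 'c' vs 'd' => differ
  Position 5: 'a' vs 'c' => differ
  Position 6: 'b' vs 'c' => differ
  Position 7: 'a' vs 'a' => same
  Position 8: 'd' vs 'd' => same
Total differences (Hamming distance): 6

6


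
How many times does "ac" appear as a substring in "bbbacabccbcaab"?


Searching for "ac" in "bbbacabccbcaab"
Scanning each position:
  Position 0: "bb" => no
  Position 1: "bb" => no
  Position 2: "ba" => no
  Position 3: "ac" => MATCH
  Position 4: "ca" => no
  Position 5: "ab" => no
  Position 6: "bc" => no
  Position 7: "cc" => no
  Position 8: "cb" => no
  Position 9: "bc" => no
  Position 10: "ca" => no
  Position 11: "aa" => no
  Position 12: "ab" => no
Total occurrences: 1

1


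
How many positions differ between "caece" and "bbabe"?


Comparing "caece" and "bbabe" position by position:
  Position 0: 'c' vs 'b' => DIFFER
  Position 1: 'a' vs 'b' => DIFFER
  Position 2: 'e' vs 'a' => DIFFER
  Position 3: 'c' vs 'b' => DIFFER
  Position 4: 'e' vs 'e' => same
Positions that differ: 4

4


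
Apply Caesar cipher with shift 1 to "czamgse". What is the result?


Caesar cipher: shift "czamgse" by 1
  'c' (pos 2) + 1 = pos 3 = 'd'
  'z' (pos 25) + 1 = pos 0 = 'a'
  'a' (pos 0) + 1 = pos 1 = 'b'
  'm' (pos 12) + 1 = pos 13 = 'n'
  'g' (pos 6) + 1 = pos 7 = 'h'
  's' (pos 18) + 1 = pos 19 = 't'
  'e' (pos 4) + 1 = pos 5 = 'f'
Result: dabnhtf

dabnhtf


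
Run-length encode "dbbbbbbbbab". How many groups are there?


Input: dbbbbbbbbab
Scanning for consecutive runs:
  Group 1: 'd' x 1 (positions 0-0)
  Group 2: 'b' x 8 (positions 1-8)
  Group 3: 'a' x 1 (positions 9-9)
  Group 4: 'b' x 1 (positions 10-10)
Total groups: 4

4


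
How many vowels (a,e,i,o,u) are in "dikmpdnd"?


Input: dikmpdnd
Checking each character:
  'd' at position 0: consonant
  'i' at position 1: vowel (running total: 1)
  'k' at position 2: consonant
  'm' at position 3: consonant
  'p' at position 4: consonant
  'd' at position 5: consonant
  'n' at position 6: consonant
  'd' at position 7: consonant
Total vowels: 1

1


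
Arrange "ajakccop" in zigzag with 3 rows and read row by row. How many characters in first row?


Zigzag "ajakccop" into 3 rows:
Placing characters:
  'a' => row 0
  'j' => row 1
  'a' => row 2
  'k' => row 1
  'c' => row 0
  'c' => row 1
  'o' => row 2
  'p' => row 1
Rows:
  Row 0: "ac"
  Row 1: "jkcp"
  Row 2: "ao"
First row length: 2

2


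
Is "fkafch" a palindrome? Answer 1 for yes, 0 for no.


Input: fkafch
Reversed: hcfakf
  Compare pos 0 ('f') with pos 5 ('h'): MISMATCH
  Compare pos 1 ('k') with pos 4 ('c'): MISMATCH
  Compare pos 2 ('a') with pos 3 ('f'): MISMATCH
Result: not a palindrome

0


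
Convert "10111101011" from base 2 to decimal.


Input: "10111101011" in base 2
Positional expansion:
  Digit '1' (value 1) x 2^10 = 1024
  Digit '0' (value 0) x 2^9 = 0
  Digit '1' (value 1) x 2^8 = 256
  Digit '1' (value 1) x 2^7 = 128
  Digit '1' (value 1) x 2^6 = 64
  Digit '1' (value 1) x 2^5 = 32
  Digit '0' (value 0) x 2^4 = 0
  Digit '1' (value 1) x 2^3 = 8
  Digit '0' (value 0) x 2^2 = 0
  Digit '1' (value 1) x 2^1 = 2
  Digit '1' (value 1) x 2^0 = 1
Sum = 1515

1515


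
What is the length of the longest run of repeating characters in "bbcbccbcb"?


Input: "bbcbccbcb"
Scanning for longest run:
  Position 1 ('b'): continues run of 'b', length=2
  Position 2 ('c'): new char, reset run to 1
  Position 3 ('b'): new char, reset run to 1
  Position 4 ('c'): new char, reset run to 1
  Position 5 ('c'): continues run of 'c', length=2
  Position 6 ('b'): new char, reset run to 1
  Position 7 ('c'): new char, reset run to 1
  Position 8 ('b'): new char, reset run to 1
Longest run: 'b' with length 2

2


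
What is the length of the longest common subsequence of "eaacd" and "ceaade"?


LCS of "eaacd" and "ceaade"
DP table:
           c    e    a    a    d    e
      0    0    0    0    0    0    0
  e   0    0    1    1    1    1    1
  a   0    0    1    2    2    2    2
  a   0    0    1    2    3    3    3
  c   0    1    1    2    3    3    3
  d   0    1    1    2    3    4    4
LCS length = dp[5][6] = 4

4


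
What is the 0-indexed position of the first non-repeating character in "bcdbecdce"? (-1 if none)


Input: bcdbecdce
Character frequencies:
  'b': 2
  'c': 3
  'd': 2
  'e': 2
Scanning left to right for freq == 1:
  Position 0 ('b'): freq=2, skip
  Position 1 ('c'): freq=3, skip
  Position 2 ('d'): freq=2, skip
  Position 3 ('b'): freq=2, skip
  Position 4 ('e'): freq=2, skip
  Position 5 ('c'): freq=3, skip
  Position 6 ('d'): freq=2, skip
  Position 7 ('c'): freq=3, skip
  Position 8 ('e'): freq=2, skip
  No unique character found => answer = -1

-1


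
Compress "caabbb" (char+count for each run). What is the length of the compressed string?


Input: caabbb
Runs:
  'c' x 1 => "c1"
  'a' x 2 => "a2"
  'b' x 3 => "b3"
Compressed: "c1a2b3"
Compressed length: 6

6


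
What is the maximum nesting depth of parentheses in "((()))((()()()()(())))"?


Input: "((()))((()()()()(())))"
Tracking depth:
  Position 0 '(': depth becomes 1
  Position 1 '(': depth becomes 2
  Position 2 '(': depth becomes 3
  Position 3 ')': depth becomes 2
  Position 4 ')': depth becomes 1
  Position 5 ')': depth becomes 0
  Position 6 '(': depth becomes 1
  Position 7 '(': depth becomes 2
  Position 8 '(': depth becomes 3
  Position 9 ')': depth becomes 2
  Position 10 '(': depth becomes 3
  Position 11 ')': depth becomes 2
  Position 12 '(': depth becomes 3
  Position 13 ')': depth becomes 2
  Position 14 '(': depth becomes 3
  Position 15 ')': depth becomes 2
  Position 16 '(': depth becomes 3
  Position 17 '(': depth becomes 4
  Position 18 ')': depth becomes 3
  Position 19 ')': depth becomes 2
  Position 20 ')': depth becomes 1
  Position 21 ')': depth becomes 0
Maximum depth reached: 4

4


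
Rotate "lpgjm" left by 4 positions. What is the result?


Input: "lpgjm", rotate left by 4
First 4 characters: "lpgj"
Remaining characters: "m"
Concatenate remaining + first: "m" + "lpgj" = "mlpgj"

mlpgj


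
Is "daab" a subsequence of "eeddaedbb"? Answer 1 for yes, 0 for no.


Check if "daab" is a subsequence of "eeddaedbb"
Greedy scan:
  Position 0 ('e'): no match needed
  Position 1 ('e'): no match needed
  Position 2 ('d'): matches sub[0] = 'd'
  Position 3 ('d'): no match needed
  Position 4 ('a'): matches sub[1] = 'a'
  Position 5 ('e'): no match needed
  Position 6 ('d'): no match needed
  Position 7 ('b'): no match needed
  Position 8 ('b'): no match needed
Only matched 2/4 characters => not a subsequence

0


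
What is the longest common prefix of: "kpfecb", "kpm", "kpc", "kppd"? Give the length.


Words: kpfecb, kpm, kpc, kppd
  Position 0: all 'k' => match
  Position 1: all 'p' => match
  Position 2: ('f', 'm', 'c', 'p') => mismatch, stop
LCP = "kp" (length 2)

2


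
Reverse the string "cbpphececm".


Input: cbpphececm
Reading characters right to left:
  Position 9: 'm'
  Position 8: 'c'
  Position 7: 'e'
  Position 6: 'c'
  Position 5: 'e'
  Position 4: 'h'
  Position 3: 'p'
  Position 2: 'p'
  Position 1: 'b'
  Position 0: 'c'
Reversed: mcecehppbc

mcecehppbc


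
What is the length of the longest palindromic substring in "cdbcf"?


Input: "cdbcf"
Checking substrings for palindromes:
  No multi-char palindromic substrings found
Longest palindromic substring: "c" with length 1

1


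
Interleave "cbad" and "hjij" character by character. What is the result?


Interleaving "cbad" and "hjij":
  Position 0: 'c' from first, 'h' from second => "ch"
  Position 1: 'b' from first, 'j' from second => "bj"
  Position 2: 'a' from first, 'i' from second => "ai"
  Position 3: 'd' from first, 'j' from second => "dj"
Result: chbjaidj

chbjaidj


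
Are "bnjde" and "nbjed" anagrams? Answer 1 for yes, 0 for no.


Strings: "bnjde", "nbjed"
Sorted first:  bdejn
Sorted second: bdejn
Sorted forms match => anagrams

1


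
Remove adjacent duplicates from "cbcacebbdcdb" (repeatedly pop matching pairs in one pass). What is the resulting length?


Input: cbcacebbdcdb
Stack-based adjacent duplicate removal:
  Read 'c': push. Stack: c
  Read 'b': push. Stack: cb
  Read 'c': push. Stack: cbc
  Read 'a': push. Stack: cbca
  Read 'c': push. Stack: cbcac
  Read 'e': push. Stack: cbcace
  Read 'b': push. Stack: cbcaceb
  Read 'b': matches stack top 'b' => pop. Stack: cbcace
  Read 'd': push. Stack: cbcaced
  Read 'c': push. Stack: cbcacedc
  Read 'd': push. Stack: cbcacedcd
  Read 'b': push. Stack: cbcacedcdb
Final stack: "cbcacedcdb" (length 10)

10


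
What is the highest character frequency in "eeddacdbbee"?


Input: eeddacdbbee
Character counts:
  'a': 1
  'b': 2
  'c': 1
  'd': 3
  'e': 4
Maximum frequency: 4

4


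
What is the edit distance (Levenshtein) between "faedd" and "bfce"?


Computing edit distance: "faedd" -> "bfce"
DP table:
           b    f    c    e
      0    1    2    3    4
  f   1    1    1    2    3
  a   2    2    2    2    3
  e   3    3    3    3    2
  d   4    4    4    4    3
  d   5    5    5    5    4
Edit distance = dp[5][4] = 4

4


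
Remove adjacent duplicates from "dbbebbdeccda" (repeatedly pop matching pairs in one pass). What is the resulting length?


Input: dbbebbdeccda
Stack-based adjacent duplicate removal:
  Read 'd': push. Stack: d
  Read 'b': push. Stack: db
  Read 'b': matches stack top 'b' => pop. Stack: d
  Read 'e': push. Stack: de
  Read 'b': push. Stack: deb
  Read 'b': matches stack top 'b' => pop. Stack: de
  Read 'd': push. Stack: ded
  Read 'e': push. Stack: dede
  Read 'c': push. Stack: dedec
  Read 'c': matches stack top 'c' => pop. Stack: dede
  Read 'd': push. Stack: deded
  Read 'a': push. Stack: dededa
Final stack: "dededa" (length 6)

6


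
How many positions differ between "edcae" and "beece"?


Comparing "edcae" and "beece" position by position:
  Position 0: 'e' vs 'b' => DIFFER
  Position 1: 'd' vs 'e' => DIFFER
  Position 2: 'c' vs 'e' => DIFFER
  Position 3: 'a' vs 'c' => DIFFER
  Position 4: 'e' vs 'e' => same
Positions that differ: 4

4


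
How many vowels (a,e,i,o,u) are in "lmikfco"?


Input: lmikfco
Checking each character:
  'l' at position 0: consonant
  'm' at position 1: consonant
  'i' at position 2: vowel (running total: 1)
  'k' at position 3: consonant
  'f' at position 4: consonant
  'c' at position 5: consonant
  'o' at position 6: vowel (running total: 2)
Total vowels: 2

2


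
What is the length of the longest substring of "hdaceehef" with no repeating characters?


Input: "hdaceehef"
Sliding window (track last position of each char):
  Position 0 ('h'): window [0,0] length 1 -- new best
  Position 1 ('d'): window [0,1] length 2 -- new best
  Position 2 ('a'): window [0,2] length 3 -- new best
  Position 3 ('c'): window [0,3] length 4 -- new best
  Position 4 ('e'): window [0,4] length 5 -- new best
  Position 5 ('e'): repeat (last at 4), move window start to 5
  Position 5 ('e'): window [5,5] length 1
  Position 6 ('h'): window [5,6] length 2
  Position 7 ('e'): repeat (last at 5), move window start to 6
  Position 7 ('e'): window [6,7] length 2
  Position 8 ('f'): window [6,8] length 3
Longest substring with no repeats: "hdace" with length 5

5


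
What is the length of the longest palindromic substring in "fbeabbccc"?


Input: "fbeabbccc"
Checking substrings for palindromes:
  [6:9] "ccc" (len 3) => palindrome
  [4:6] "bb" (len 2) => palindrome
  [6:8] "cc" (len 2) => palindrome
  [7:9] "cc" (len 2) => palindrome
Longest palindromic substring: "ccc" with length 3

3


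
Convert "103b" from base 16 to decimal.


Input: "103b" in base 16
Positional expansion:
  Digit '1' (value 1) x 16^3 = 4096
  Digit '0' (value 0) x 16^2 = 0
  Digit '3' (value 3) x 16^1 = 48
  Digit 'b' (value 11) x 16^0 = 11
Sum = 4155

4155


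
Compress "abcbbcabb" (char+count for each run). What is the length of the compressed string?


Input: abcbbcabb
Runs:
  'a' x 1 => "a1"
  'b' x 1 => "b1"
  'c' x 1 => "c1"
  'b' x 2 => "b2"
  'c' x 1 => "c1"
  'a' x 1 => "a1"
  'b' x 2 => "b2"
Compressed: "a1b1c1b2c1a1b2"
Compressed length: 14

14


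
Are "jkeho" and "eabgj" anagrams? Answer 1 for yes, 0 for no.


Strings: "jkeho", "eabgj"
Sorted first:  ehjko
Sorted second: abegj
Differ at position 0: 'e' vs 'a' => not anagrams

0


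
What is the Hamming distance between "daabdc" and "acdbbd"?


Comparing "daabdc" and "acdbbd" position by position:
  Position 0: 'd' vs 'a' => differ
  Position 1: 'a' vs 'c' => differ
  Position 2: 'a' vs 'd' => differ
  Position 3: 'b' vs 'b' => same
  Position 4: 'd' vs 'b' => differ
  Position 5: 'c' vs 'd' => differ
Total differences (Hamming distance): 5

5


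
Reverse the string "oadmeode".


Input: oadmeode
Reading characters right to left:
  Position 7: 'e'
  Position 6: 'd'
  Position 5: 'o'
  Position 4: 'e'
  Position 3: 'm'
  Position 2: 'd'
  Position 1: 'a'
  Position 0: 'o'
Reversed: edoemdao

edoemdao


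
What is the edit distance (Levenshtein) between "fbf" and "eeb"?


Computing edit distance: "fbf" -> "eeb"
DP table:
           e    e    b
      0    1    2    3
  f   1    1    2    3
  b   2    2    2    2
  f   3    3    3    3
Edit distance = dp[3][3] = 3

3


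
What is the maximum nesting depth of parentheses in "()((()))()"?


Input: "()((()))()"
Tracking depth:
  Position 0 '(': depth becomes 1
  Position 1 ')': depth becomes 0
  Position 2 '(': depth becomes 1
  Position 3 '(': depth becomes 2
  Position 4 '(': depth becomes 3
  Position 5 ')': depth becomes 2
  Position 6 ')': depth becomes 1
  Position 7 ')': depth becomes 0
  Position 8 '(': depth becomes 1
  Position 9 ')': depth becomes 0
Maximum depth reached: 3

3


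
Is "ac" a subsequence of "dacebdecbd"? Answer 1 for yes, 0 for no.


Check if "ac" is a subsequence of "dacebdecbd"
Greedy scan:
  Position 0 ('d'): no match needed
  Position 1 ('a'): matches sub[0] = 'a'
  Position 2 ('c'): matches sub[1] = 'c'
  Position 3 ('e'): no match needed
  Position 4 ('b'): no match needed
  Position 5 ('d'): no match needed
  Position 6 ('e'): no match needed
  Position 7 ('c'): no match needed
  Position 8 ('b'): no match needed
  Position 9 ('d'): no match needed
All 2 characters matched => is a subsequence

1


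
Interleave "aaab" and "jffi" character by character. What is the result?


Interleaving "aaab" and "jffi":
  Position 0: 'a' from first, 'j' from second => "aj"
  Position 1: 'a' from first, 'f' from second => "af"
  Position 2: 'a' from first, 'f' from second => "af"
  Position 3: 'b' from first, 'i' from second => "bi"
Result: ajafafbi

ajafafbi


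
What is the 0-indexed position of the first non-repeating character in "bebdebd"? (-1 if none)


Input: bebdebd
Character frequencies:
  'b': 3
  'd': 2
  'e': 2
Scanning left to right for freq == 1:
  Position 0 ('b'): freq=3, skip
  Position 1 ('e'): freq=2, skip
  Position 2 ('b'): freq=3, skip
  Position 3 ('d'): freq=2, skip
  Position 4 ('e'): freq=2, skip
  Position 5 ('b'): freq=3, skip
  Position 6 ('d'): freq=2, skip
  No unique character found => answer = -1

-1


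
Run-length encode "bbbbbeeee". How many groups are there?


Input: bbbbbeeee
Scanning for consecutive runs:
  Group 1: 'b' x 5 (positions 0-4)
  Group 2: 'e' x 4 (positions 5-8)
Total groups: 2

2


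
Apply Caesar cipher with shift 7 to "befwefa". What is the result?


Caesar cipher: shift "befwefa" by 7
  'b' (pos 1) + 7 = pos 8 = 'i'
  'e' (pos 4) + 7 = pos 11 = 'l'
  'f' (pos 5) + 7 = pos 12 = 'm'
  'w' (pos 22) + 7 = pos 3 = 'd'
  'e' (pos 4) + 7 = pos 11 = 'l'
  'f' (pos 5) + 7 = pos 12 = 'm'
  'a' (pos 0) + 7 = pos 7 = 'h'
Result: ilmdlmh

ilmdlmh


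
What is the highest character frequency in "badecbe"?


Input: badecbe
Character counts:
  'a': 1
  'b': 2
  'c': 1
  'd': 1
  'e': 2
Maximum frequency: 2

2


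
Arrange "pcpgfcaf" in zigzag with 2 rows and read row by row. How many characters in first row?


Zigzag "pcpgfcaf" into 2 rows:
Placing characters:
  'p' => row 0
  'c' => row 1
  'p' => row 0
  'g' => row 1
  'f' => row 0
  'c' => row 1
  'a' => row 0
  'f' => row 1
Rows:
  Row 0: "ppfa"
  Row 1: "cgcf"
First row length: 4

4


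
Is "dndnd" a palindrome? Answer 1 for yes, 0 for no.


Input: dndnd
Reversed: dndnd
  Compare pos 0 ('d') with pos 4 ('d'): match
  Compare pos 1 ('n') with pos 3 ('n'): match
Result: palindrome

1


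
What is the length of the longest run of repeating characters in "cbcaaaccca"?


Input: "cbcaaaccca"
Scanning for longest run:
  Position 1 ('b'): new char, reset run to 1
  Position 2 ('c'): new char, reset run to 1
  Position 3 ('a'): new char, reset run to 1
  Position 4 ('a'): continues run of 'a', length=2
  Position 5 ('a'): continues run of 'a', length=3
  Position 6 ('c'): new char, reset run to 1
  Position 7 ('c'): continues run of 'c', length=2
  Position 8 ('c'): continues run of 'c', length=3
  Position 9 ('a'): new char, reset run to 1
Longest run: 'a' with length 3

3


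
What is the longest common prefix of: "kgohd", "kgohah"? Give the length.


Words: kgohd, kgohah
  Position 0: all 'k' => match
  Position 1: all 'g' => match
  Position 2: all 'o' => match
  Position 3: all 'h' => match
  Position 4: ('d', 'a') => mismatch, stop
LCP = "kgoh" (length 4)

4


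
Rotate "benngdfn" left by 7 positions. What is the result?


Input: "benngdfn", rotate left by 7
First 7 characters: "benngdf"
Remaining characters: "n"
Concatenate remaining + first: "n" + "benngdf" = "nbenngdf"

nbenngdf


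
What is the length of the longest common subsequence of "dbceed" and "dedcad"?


LCS of "dbceed" and "dedcad"
DP table:
           d    e    d    c    a    d
      0    0    0    0    0    0    0
  d   0    1    1    1    1    1    1
  b   0    1    1    1    1    1    1
  c   0    1    1    1    2    2    2
  e   0    1    2    2    2    2    2
  e   0    1    2    2    2    2    2
  d   0    1    2    3    3    3    3
LCS length = dp[6][6] = 3

3


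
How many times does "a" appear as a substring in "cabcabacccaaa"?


Searching for "a" in "cabcabacccaaa"
Scanning each position:
  Position 0: "c" => no
  Position 1: "a" => MATCH
  Position 2: "b" => no
  Position 3: "c" => no
  Position 4: "a" => MATCH
  Position 5: "b" => no
  Position 6: "a" => MATCH
  Position 7: "c" => no
  Position 8: "c" => no
  Position 9: "c" => no
  Position 10: "a" => MATCH
  Position 11: "a" => MATCH
  Position 12: "a" => MATCH
Total occurrences: 6

6


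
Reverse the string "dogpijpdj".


Input: dogpijpdj
Reading characters right to left:
  Position 8: 'j'
  Position 7: 'd'
  Position 6: 'p'
  Position 5: 'j'
  Position 4: 'i'
  Position 3: 'p'
  Position 2: 'g'
  Position 1: 'o'
  Position 0: 'd'
Reversed: jdpjipgod

jdpjipgod


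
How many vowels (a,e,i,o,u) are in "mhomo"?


Input: mhomo
Checking each character:
  'm' at position 0: consonant
  'h' at position 1: consonant
  'o' at position 2: vowel (running total: 1)
  'm' at position 3: consonant
  'o' at position 4: vowel (running total: 2)
Total vowels: 2

2


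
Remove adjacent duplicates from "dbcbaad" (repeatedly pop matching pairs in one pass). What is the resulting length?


Input: dbcbaad
Stack-based adjacent duplicate removal:
  Read 'd': push. Stack: d
  Read 'b': push. Stack: db
  Read 'c': push. Stack: dbc
  Read 'b': push. Stack: dbcb
  Read 'a': push. Stack: dbcba
  Read 'a': matches stack top 'a' => pop. Stack: dbcb
  Read 'd': push. Stack: dbcbd
Final stack: "dbcbd" (length 5)

5


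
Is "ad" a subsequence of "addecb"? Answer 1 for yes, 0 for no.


Check if "ad" is a subsequence of "addecb"
Greedy scan:
  Position 0 ('a'): matches sub[0] = 'a'
  Position 1 ('d'): matches sub[1] = 'd'
  Position 2 ('d'): no match needed
  Position 3 ('e'): no match needed
  Position 4 ('c'): no match needed
  Position 5 ('b'): no match needed
All 2 characters matched => is a subsequence

1


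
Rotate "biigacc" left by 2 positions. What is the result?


Input: "biigacc", rotate left by 2
First 2 characters: "bi"
Remaining characters: "igacc"
Concatenate remaining + first: "igacc" + "bi" = "igaccbi"

igaccbi


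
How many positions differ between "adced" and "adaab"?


Comparing "adced" and "adaab" position by position:
  Position 0: 'a' vs 'a' => same
  Position 1: 'd' vs 'd' => same
  Position 2: 'c' vs 'a' => DIFFER
  Position 3: 'e' vs 'a' => DIFFER
  Position 4: 'd' vs 'b' => DIFFER
Positions that differ: 3

3


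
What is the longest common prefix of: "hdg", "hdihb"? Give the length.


Words: hdg, hdihb
  Position 0: all 'h' => match
  Position 1: all 'd' => match
  Position 2: ('g', 'i') => mismatch, stop
LCP = "hd" (length 2)

2


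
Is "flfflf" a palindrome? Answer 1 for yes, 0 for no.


Input: flfflf
Reversed: flfflf
  Compare pos 0 ('f') with pos 5 ('f'): match
  Compare pos 1 ('l') with pos 4 ('l'): match
  Compare pos 2 ('f') with pos 3 ('f'): match
Result: palindrome

1


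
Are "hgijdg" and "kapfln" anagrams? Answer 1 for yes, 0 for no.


Strings: "hgijdg", "kapfln"
Sorted first:  dgghij
Sorted second: afklnp
Differ at position 0: 'd' vs 'a' => not anagrams

0


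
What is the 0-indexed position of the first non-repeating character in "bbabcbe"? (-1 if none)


Input: bbabcbe
Character frequencies:
  'a': 1
  'b': 4
  'c': 1
  'e': 1
Scanning left to right for freq == 1:
  Position 0 ('b'): freq=4, skip
  Position 1 ('b'): freq=4, skip
  Position 2 ('a'): unique! => answer = 2

2


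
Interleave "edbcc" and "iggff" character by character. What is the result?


Interleaving "edbcc" and "iggff":
  Position 0: 'e' from first, 'i' from second => "ei"
  Position 1: 'd' from first, 'g' from second => "dg"
  Position 2: 'b' from first, 'g' from second => "bg"
  Position 3: 'c' from first, 'f' from second => "cf"
  Position 4: 'c' from first, 'f' from second => "cf"
Result: eidgbgcfcf

eidgbgcfcf


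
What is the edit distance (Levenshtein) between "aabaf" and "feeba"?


Computing edit distance: "aabaf" -> "feeba"
DP table:
           f    e    e    b    a
      0    1    2    3    4    5
  a   1    1    2    3    4    4
  a   2    2    2    3    4    4
  b   3    3    3    3    3    4
  a   4    4    4    4    4    3
  f   5    4    5    5    5    4
Edit distance = dp[5][5] = 4

4


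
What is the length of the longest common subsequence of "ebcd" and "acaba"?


LCS of "ebcd" and "acaba"
DP table:
           a    c    a    b    a
      0    0    0    0    0    0
  e   0    0    0    0    0    0
  b   0    0    0    0    1    1
  c   0    0    1    1    1    1
  d   0    0    1    1    1    1
LCS length = dp[4][5] = 1

1


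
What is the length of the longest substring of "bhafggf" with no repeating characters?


Input: "bhafggf"
Sliding window (track last position of each char):
  Position 0 ('b'): window [0,0] length 1 -- new best
  Position 1 ('h'): window [0,1] length 2 -- new best
  Position 2 ('a'): window [0,2] length 3 -- new best
  Position 3 ('f'): window [0,3] length 4 -- new best
  Position 4 ('g'): window [0,4] length 5 -- new best
  Position 5 ('g'): repeat (last at 4), move window start to 5
  Position 5 ('g'): window [5,5] length 1
  Position 6 ('f'): window [5,6] length 2
Longest substring with no repeats: "bhafg" with length 5

5


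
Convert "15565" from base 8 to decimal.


Input: "15565" in base 8
Positional expansion:
  Digit '1' (value 1) x 8^4 = 4096
  Digit '5' (value 5) x 8^3 = 2560
  Digit '5' (value 5) x 8^2 = 320
  Digit '6' (value 6) x 8^1 = 48
  Digit '5' (value 5) x 8^0 = 5
Sum = 7029

7029


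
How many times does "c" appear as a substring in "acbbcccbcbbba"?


Searching for "c" in "acbbcccbcbbba"
Scanning each position:
  Position 0: "a" => no
  Position 1: "c" => MATCH
  Position 2: "b" => no
  Position 3: "b" => no
  Position 4: "c" => MATCH
  Position 5: "c" => MATCH
  Position 6: "c" => MATCH
  Position 7: "b" => no
  Position 8: "c" => MATCH
  Position 9: "b" => no
  Position 10: "b" => no
  Position 11: "b" => no
  Position 12: "a" => no
Total occurrences: 5

5


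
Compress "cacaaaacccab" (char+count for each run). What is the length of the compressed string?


Input: cacaaaacccab
Runs:
  'c' x 1 => "c1"
  'a' x 1 => "a1"
  'c' x 1 => "c1"
  'a' x 4 => "a4"
  'c' x 3 => "c3"
  'a' x 1 => "a1"
  'b' x 1 => "b1"
Compressed: "c1a1c1a4c3a1b1"
Compressed length: 14

14


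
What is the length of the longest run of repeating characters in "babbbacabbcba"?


Input: "babbbacabbcba"
Scanning for longest run:
  Position 1 ('a'): new char, reset run to 1
  Position 2 ('b'): new char, reset run to 1
  Position 3 ('b'): continues run of 'b', length=2
  Position 4 ('b'): continues run of 'b', length=3
  Position 5 ('a'): new char, reset run to 1
  Position 6 ('c'): new char, reset run to 1
  Position 7 ('a'): new char, reset run to 1
  Position 8 ('b'): new char, reset run to 1
  Position 9 ('b'): continues run of 'b', length=2
  Position 10 ('c'): new char, reset run to 1
  Position 11 ('b'): new char, reset run to 1
  Position 12 ('a'): new char, reset run to 1
Longest run: 'b' with length 3

3


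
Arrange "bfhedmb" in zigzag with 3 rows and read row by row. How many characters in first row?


Zigzag "bfhedmb" into 3 rows:
Placing characters:
  'b' => row 0
  'f' => row 1
  'h' => row 2
  'e' => row 1
  'd' => row 0
  'm' => row 1
  'b' => row 2
Rows:
  Row 0: "bd"
  Row 1: "fem"
  Row 2: "hb"
First row length: 2

2


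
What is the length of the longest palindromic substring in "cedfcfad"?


Input: "cedfcfad"
Checking substrings for palindromes:
  [3:6] "fcf" (len 3) => palindrome
Longest palindromic substring: "fcf" with length 3

3


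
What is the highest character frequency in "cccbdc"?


Input: cccbdc
Character counts:
  'b': 1
  'c': 4
  'd': 1
Maximum frequency: 4

4


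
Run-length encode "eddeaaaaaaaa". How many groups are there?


Input: eddeaaaaaaaa
Scanning for consecutive runs:
  Group 1: 'e' x 1 (positions 0-0)
  Group 2: 'd' x 2 (positions 1-2)
  Group 3: 'e' x 1 (positions 3-3)
  Group 4: 'a' x 8 (positions 4-11)
Total groups: 4

4


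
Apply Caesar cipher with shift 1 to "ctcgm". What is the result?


Caesar cipher: shift "ctcgm" by 1
  'c' (pos 2) + 1 = pos 3 = 'd'
  't' (pos 19) + 1 = pos 20 = 'u'
  'c' (pos 2) + 1 = pos 3 = 'd'
  'g' (pos 6) + 1 = pos 7 = 'h'
  'm' (pos 12) + 1 = pos 13 = 'n'
Result: dudhn

dudhn


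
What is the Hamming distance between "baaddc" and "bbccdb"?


Comparing "baaddc" and "bbccdb" position by position:
  Position 0: 'b' vs 'b' => same
  Position 1: 'a' vs 'b' => differ
  Position 2: 'a' vs 'c' => differ
  Position 3: 'd' vs 'c' => differ
  Position 4: 'd' vs 'd' => same
  Position 5: 'c' vs 'b' => differ
Total differences (Hamming distance): 4

4


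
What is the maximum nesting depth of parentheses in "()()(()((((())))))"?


Input: "()()(()((((())))))"
Tracking depth:
  Position 0 '(': depth becomes 1
  Position 1 ')': depth becomes 0
  Position 2 '(': depth becomes 1
  Position 3 ')': depth becomes 0
  Position 4 '(': depth becomes 1
  Position 5 '(': depth becomes 2
  Position 6 ')': depth becomes 1
  Position 7 '(': depth becomes 2
  Position 8 '(': depth becomes 3
  Position 9 '(': depth becomes 4
  Position 10 '(': depth becomes 5
  Position 11 '(': depth becomes 6
  Position 12 ')': depth becomes 5
  Position 13 ')': depth becomes 4
  Position 14 ')': depth becomes 3
  Position 15 ')': depth becomes 2
  Position 16 ')': depth becomes 1
  Position 17 ')': depth becomes 0
Maximum depth reached: 6

6


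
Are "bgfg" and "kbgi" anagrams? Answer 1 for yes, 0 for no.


Strings: "bgfg", "kbgi"
Sorted first:  bfgg
Sorted second: bgik
Differ at position 1: 'f' vs 'g' => not anagrams

0


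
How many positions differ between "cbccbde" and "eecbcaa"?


Comparing "cbccbde" and "eecbcaa" position by position:
  Position 0: 'c' vs 'e' => DIFFER
  Position 1: 'b' vs 'e' => DIFFER
  Position 2: 'c' vs 'c' => same
  Position 3: 'c' vs 'b' => DIFFER
  Position 4: 'b' vs 'c' => DIFFER
  Position 5: 'd' vs 'a' => DIFFER
  Position 6: 'e' vs 'a' => DIFFER
Positions that differ: 6

6


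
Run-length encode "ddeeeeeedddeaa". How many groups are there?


Input: ddeeeeeedddeaa
Scanning for consecutive runs:
  Group 1: 'd' x 2 (positions 0-1)
  Group 2: 'e' x 6 (positions 2-7)
  Group 3: 'd' x 3 (positions 8-10)
  Group 4: 'e' x 1 (positions 11-11)
  Group 5: 'a' x 2 (positions 12-13)
Total groups: 5

5


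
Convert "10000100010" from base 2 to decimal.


Input: "10000100010" in base 2
Positional expansion:
  Digit '1' (value 1) x 2^10 = 1024
  Digit '0' (value 0) x 2^9 = 0
  Digit '0' (value 0) x 2^8 = 0
  Digit '0' (value 0) x 2^7 = 0
  Digit '0' (value 0) x 2^6 = 0
  Digit '1' (value 1) x 2^5 = 32
  Digit '0' (value 0) x 2^4 = 0
  Digit '0' (value 0) x 2^3 = 0
  Digit '0' (value 0) x 2^2 = 0
  Digit '1' (value 1) x 2^1 = 2
  Digit '0' (value 0) x 2^0 = 0
Sum = 1058

1058


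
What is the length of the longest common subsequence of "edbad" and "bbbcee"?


LCS of "edbad" and "bbbcee"
DP table:
           b    b    b    c    e    e
      0    0    0    0    0    0    0
  e   0    0    0    0    0    1    1
  d   0    0    0    0    0    1    1
  b   0    1    1    1    1    1    1
  a   0    1    1    1    1    1    1
  d   0    1    1    1    1    1    1
LCS length = dp[5][6] = 1

1


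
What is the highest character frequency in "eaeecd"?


Input: eaeecd
Character counts:
  'a': 1
  'c': 1
  'd': 1
  'e': 3
Maximum frequency: 3

3


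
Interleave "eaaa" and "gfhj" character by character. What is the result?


Interleaving "eaaa" and "gfhj":
  Position 0: 'e' from first, 'g' from second => "eg"
  Position 1: 'a' from first, 'f' from second => "af"
  Position 2: 'a' from first, 'h' from second => "ah"
  Position 3: 'a' from first, 'j' from second => "aj"
Result: egafahaj

egafahaj


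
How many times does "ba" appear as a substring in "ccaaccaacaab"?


Searching for "ba" in "ccaaccaacaab"
Scanning each position:
  Position 0: "cc" => no
  Position 1: "ca" => no
  Position 2: "aa" => no
  Position 3: "ac" => no
  Position 4: "cc" => no
  Position 5: "ca" => no
  Position 6: "aa" => no
  Position 7: "ac" => no
  Position 8: "ca" => no
  Position 9: "aa" => no
  Position 10: "ab" => no
Total occurrences: 0

0


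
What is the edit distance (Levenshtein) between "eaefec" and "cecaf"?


Computing edit distance: "eaefec" -> "cecaf"
DP table:
           c    e    c    a    f
      0    1    2    3    4    5
  e   1    1    1    2    3    4
  a   2    2    2    2    2    3
  e   3    3    2    3    3    3
  f   4    4    3    3    4    3
  e   5    5    4    4    4    4
  c   6    5    5    4    5    5
Edit distance = dp[6][5] = 5

5


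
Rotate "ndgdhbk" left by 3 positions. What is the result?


Input: "ndgdhbk", rotate left by 3
First 3 characters: "ndg"
Remaining characters: "dhbk"
Concatenate remaining + first: "dhbk" + "ndg" = "dhbkndg"

dhbkndg


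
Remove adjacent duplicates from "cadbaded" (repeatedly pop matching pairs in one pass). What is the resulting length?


Input: cadbaded
Stack-based adjacent duplicate removal:
  Read 'c': push. Stack: c
  Read 'a': push. Stack: ca
  Read 'd': push. Stack: cad
  Read 'b': push. Stack: cadb
  Read 'a': push. Stack: cadba
  Read 'd': push. Stack: cadbad
  Read 'e': push. Stack: cadbade
  Read 'd': push. Stack: cadbaded
Final stack: "cadbaded" (length 8)

8


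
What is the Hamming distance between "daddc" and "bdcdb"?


Comparing "daddc" and "bdcdb" position by position:
  Position 0: 'd' vs 'b' => differ
  Position 1: 'a' vs 'd' => differ
  Position 2: 'd' vs 'c' => differ
  Position 3: 'd' vs 'd' => same
  Position 4: 'c' vs 'b' => differ
Total differences (Hamming distance): 4

4


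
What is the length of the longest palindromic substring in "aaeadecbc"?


Input: "aaeadecbc"
Checking substrings for palindromes:
  [1:4] "aea" (len 3) => palindrome
  [6:9] "cbc" (len 3) => palindrome
  [0:2] "aa" (len 2) => palindrome
Longest palindromic substring: "aea" with length 3

3


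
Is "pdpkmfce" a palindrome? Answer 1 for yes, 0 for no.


Input: pdpkmfce
Reversed: ecfmkpdp
  Compare pos 0 ('p') with pos 7 ('e'): MISMATCH
  Compare pos 1 ('d') with pos 6 ('c'): MISMATCH
  Compare pos 2 ('p') with pos 5 ('f'): MISMATCH
  Compare pos 3 ('k') with pos 4 ('m'): MISMATCH
Result: not a palindrome

0


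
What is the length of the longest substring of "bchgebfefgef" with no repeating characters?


Input: "bchgebfefgef"
Sliding window (track last position of each char):
  Position 0 ('b'): window [0,0] length 1 -- new best
  Position 1 ('c'): window [0,1] length 2 -- new best
  Position 2 ('h'): window [0,2] length 3 -- new best
  Position 3 ('g'): window [0,3] length 4 -- new best
  Position 4 ('e'): window [0,4] length 5 -- new best
  Position 5 ('b'): repeat (last at 0), move window start to 1
  Position 5 ('b'): window [1,5] length 5
  Position 6 ('f'): window [1,6] length 6 -- new best
  Position 7 ('e'): repeat (last at 4), move window start to 5
  Position 7 ('e'): window [5,7] length 3
  Position 8 ('f'): repeat (last at 6), move window start to 7
  Position 8 ('f'): window [7,8] length 2
  Position 9 ('g'): window [7,9] length 3
  Position 10 ('e'): repeat (last at 7), move window start to 8
  Position 10 ('e'): window [8,10] length 3
  Position 11 ('f'): repeat (last at 8), move window start to 9
  Position 11 ('f'): window [9,11] length 3
Longest substring with no repeats: "chgebf" with length 6

6


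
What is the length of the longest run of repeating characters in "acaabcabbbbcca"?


Input: "acaabcabbbbcca"
Scanning for longest run:
  Position 1 ('c'): new char, reset run to 1
  Position 2 ('a'): new char, reset run to 1
  Position 3 ('a'): continues run of 'a', length=2
  Position 4 ('b'): new char, reset run to 1
  Position 5 ('c'): new char, reset run to 1
  Position 6 ('a'): new char, reset run to 1
  Position 7 ('b'): new char, reset run to 1
  Position 8 ('b'): continues run of 'b', length=2
  Position 9 ('b'): continues run of 'b', length=3
  Position 10 ('b'): continues run of 'b', length=4
  Position 11 ('c'): new char, reset run to 1
  Position 12 ('c'): continues run of 'c', length=2
  Position 13 ('a'): new char, reset run to 1
Longest run: 'b' with length 4

4


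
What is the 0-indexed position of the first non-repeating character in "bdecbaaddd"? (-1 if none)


Input: bdecbaaddd
Character frequencies:
  'a': 2
  'b': 2
  'c': 1
  'd': 4
  'e': 1
Scanning left to right for freq == 1:
  Position 0 ('b'): freq=2, skip
  Position 1 ('d'): freq=4, skip
  Position 2 ('e'): unique! => answer = 2

2


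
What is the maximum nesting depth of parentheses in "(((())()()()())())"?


Input: "(((())()()()())())"
Tracking depth:
  Position 0 '(': depth becomes 1
  Position 1 '(': depth becomes 2
  Position 2 '(': depth becomes 3
  Position 3 '(': depth becomes 4
  Position 4 ')': depth becomes 3
  Position 5 ')': depth becomes 2
  Position 6 '(': depth becomes 3
  Position 7 ')': depth becomes 2
  Position 8 '(': depth becomes 3
  Position 9 ')': depth becomes 2
  Position 10 '(': depth becomes 3
  Position 11 ')': depth becomes 2
  Position 12 '(': depth becomes 3
  Position 13 ')': depth becomes 2
  Position 14 ')': depth becomes 1
  Position 15 '(': depth becomes 2
  Position 16 ')': depth becomes 1
  Position 17 ')': depth becomes 0
Maximum depth reached: 4

4


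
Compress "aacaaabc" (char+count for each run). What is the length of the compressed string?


Input: aacaaabc
Runs:
  'a' x 2 => "a2"
  'c' x 1 => "c1"
  'a' x 3 => "a3"
  'b' x 1 => "b1"
  'c' x 1 => "c1"
Compressed: "a2c1a3b1c1"
Compressed length: 10

10
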